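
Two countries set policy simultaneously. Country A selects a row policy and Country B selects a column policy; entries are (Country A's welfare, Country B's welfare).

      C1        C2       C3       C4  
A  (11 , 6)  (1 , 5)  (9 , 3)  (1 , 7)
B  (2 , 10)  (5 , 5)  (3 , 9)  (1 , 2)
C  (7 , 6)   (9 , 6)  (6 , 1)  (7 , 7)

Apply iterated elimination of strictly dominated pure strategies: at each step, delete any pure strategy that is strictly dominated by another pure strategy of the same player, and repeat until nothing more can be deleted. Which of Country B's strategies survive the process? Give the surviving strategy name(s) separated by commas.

C4

Row B is eliminated: C beats it against every remaining column (C1: 7>2, C2: 9>5, C3: 6>3, C4: 7>1).
For Country B, C4 strictly dominates C1 on the remaining rows (A: 7>6, C: 7>6); eliminate C1.
Column C2 is eliminated: C4 beats it against every remaining row (A: 7>5, C: 7>6).
Country B's strategy C3 is strictly dominated by C4 (A: 7>3, C: 7>1) and is removed.
For Country A, C strictly dominates A on the remaining columns (C4: 7>1); eliminate A.
Among the remaining strategies, none is strictly dominated by another pure strategy of the same player, so the elimination stops.
Surviving strategies — Country A: {C}; Country B: {C4}.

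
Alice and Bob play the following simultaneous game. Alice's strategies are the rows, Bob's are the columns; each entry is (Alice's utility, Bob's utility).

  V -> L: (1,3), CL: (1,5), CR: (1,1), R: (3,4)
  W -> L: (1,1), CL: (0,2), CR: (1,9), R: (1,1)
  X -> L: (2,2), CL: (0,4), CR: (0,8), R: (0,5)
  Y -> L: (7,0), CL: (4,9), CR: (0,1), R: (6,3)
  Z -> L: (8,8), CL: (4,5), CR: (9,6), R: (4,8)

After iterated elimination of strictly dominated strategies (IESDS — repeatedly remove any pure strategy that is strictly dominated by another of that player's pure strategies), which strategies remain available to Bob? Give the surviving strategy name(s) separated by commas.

Alice's strategy V is strictly dominated by Z (L: 8>1, CL: 4>1, CR: 9>1, R: 4>3) and is removed.
Row W is eliminated: Z beats it against every remaining column (L: 8>1, CL: 4>0, CR: 9>1, R: 4>1).
For Alice, Z strictly dominates X on the remaining columns (L: 8>2, CL: 4>0, CR: 9>0, R: 4>0); eliminate X.
For Bob, R strictly dominates CR on the remaining rows (Y: 3>1, Z: 8>6); eliminate CR.
Among the remaining strategies, none is strictly dominated by another pure strategy of the same player, so the elimination stops.
Surviving strategies — Alice: {Y, Z}; Bob: {L, CL, R}.

L, CL, R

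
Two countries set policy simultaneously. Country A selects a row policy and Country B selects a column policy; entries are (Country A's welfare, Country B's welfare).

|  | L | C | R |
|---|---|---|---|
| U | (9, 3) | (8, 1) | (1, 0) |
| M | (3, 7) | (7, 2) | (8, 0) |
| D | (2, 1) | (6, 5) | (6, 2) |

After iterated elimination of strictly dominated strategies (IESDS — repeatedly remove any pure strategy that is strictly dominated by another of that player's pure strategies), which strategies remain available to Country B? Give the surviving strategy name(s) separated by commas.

L

Country A's strategy D is strictly dominated by M (L: 3>2, C: 7>6, R: 8>6) and is removed.
Country B's strategy C is strictly dominated by L (U: 3>1, M: 7>2) and is removed.
Country B's strategy R is strictly dominated by L (U: 3>0, M: 7>0) and is removed.
For Country A, U strictly dominates M on the remaining columns (L: 9>3); eliminate M.
Among the remaining strategies, none is strictly dominated by another pure strategy of the same player, so the elimination stops.
Surviving strategies — Country A: {U}; Country B: {L}.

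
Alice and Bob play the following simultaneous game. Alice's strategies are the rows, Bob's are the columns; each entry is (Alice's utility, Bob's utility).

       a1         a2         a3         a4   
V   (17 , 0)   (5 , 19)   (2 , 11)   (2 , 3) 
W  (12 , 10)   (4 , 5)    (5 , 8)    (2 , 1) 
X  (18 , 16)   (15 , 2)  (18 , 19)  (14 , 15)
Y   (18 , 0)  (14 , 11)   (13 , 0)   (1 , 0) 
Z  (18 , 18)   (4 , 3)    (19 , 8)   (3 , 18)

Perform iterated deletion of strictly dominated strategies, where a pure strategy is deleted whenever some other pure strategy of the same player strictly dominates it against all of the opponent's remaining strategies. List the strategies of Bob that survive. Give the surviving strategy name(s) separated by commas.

a1, a2, a3, a4

Row V is eliminated: X beats it against every remaining column (a1: 18>17, a2: 15>5, a3: 18>2, a4: 14>2).
Alice's strategy W is strictly dominated by X (a1: 18>12, a2: 15>4, a3: 18>5, a4: 14>2) and is removed.
Among the remaining strategies, none is strictly dominated by another pure strategy of the same player, so the elimination stops.
Surviving strategies — Alice: {X, Y, Z}; Bob: {a1, a2, a3, a4}.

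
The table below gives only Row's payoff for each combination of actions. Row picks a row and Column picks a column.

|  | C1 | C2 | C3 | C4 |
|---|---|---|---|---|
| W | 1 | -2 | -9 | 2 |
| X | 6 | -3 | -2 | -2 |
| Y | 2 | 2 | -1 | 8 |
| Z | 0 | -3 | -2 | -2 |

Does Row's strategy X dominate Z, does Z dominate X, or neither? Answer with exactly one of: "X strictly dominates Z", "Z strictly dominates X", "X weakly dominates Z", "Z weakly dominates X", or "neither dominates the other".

X weakly dominates Z

X's payoffs vs Z's, by Column's action — C1: 6>0, C2: -3=-3, C3: -2=-2, C4: -2=-2.
X is at least as good everywhere and strictly better somewhere (tied only at C2, C3, C4), so X weakly but not strictly dominates Z.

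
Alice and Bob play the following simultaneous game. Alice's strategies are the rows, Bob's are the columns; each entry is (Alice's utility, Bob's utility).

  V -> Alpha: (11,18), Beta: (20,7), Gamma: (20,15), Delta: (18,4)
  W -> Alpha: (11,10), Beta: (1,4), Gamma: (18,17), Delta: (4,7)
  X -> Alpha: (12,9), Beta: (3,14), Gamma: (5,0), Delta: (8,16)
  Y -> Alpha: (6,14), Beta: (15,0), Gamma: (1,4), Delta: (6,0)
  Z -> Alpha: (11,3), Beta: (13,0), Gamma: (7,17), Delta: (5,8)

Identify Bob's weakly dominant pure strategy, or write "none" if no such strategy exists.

none

Alpha fails to dominate Beta at X (9<14).
Beta fails to dominate Alpha at V (7<18).
Gamma fails to dominate Alpha at V (15<18).
Delta fails to dominate Alpha at V (4<18).
No single strategy dominates all the others.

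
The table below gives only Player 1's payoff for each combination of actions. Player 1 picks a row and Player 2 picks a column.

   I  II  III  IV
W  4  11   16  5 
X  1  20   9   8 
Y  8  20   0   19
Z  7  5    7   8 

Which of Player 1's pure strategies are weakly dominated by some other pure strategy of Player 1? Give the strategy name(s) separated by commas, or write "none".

none

W is not dominated — it holds its own against X at I (4>1); Y at III (16>0); Z at II (11>5).
Nothing dominates X: W at II (20>11); Y at III (9>0); Z at II (20>5).
Y is not dominated — it holds its own against W at I (8>4); X at I (8>1); Z at I (8>7).
Nothing dominates Z: W at I (7>4); X at I (7>1); Y at III (7>0).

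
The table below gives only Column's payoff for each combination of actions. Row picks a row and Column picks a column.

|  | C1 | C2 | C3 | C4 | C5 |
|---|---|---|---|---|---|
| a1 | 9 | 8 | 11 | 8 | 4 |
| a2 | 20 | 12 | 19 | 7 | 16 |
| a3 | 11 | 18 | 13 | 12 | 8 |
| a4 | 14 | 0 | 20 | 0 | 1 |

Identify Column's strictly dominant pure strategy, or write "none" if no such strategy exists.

C1 fails to dominate C2 at a3 (11<18).
C2 fails to dominate C1 at a1 (8<9).
C3 fails to dominate C1 at a2 (19<20).
C4 fails to dominate C1 at a1 (8<9).
C5 fails to dominate C1 at a1 (4<9).
No single strategy dominates all the others.

none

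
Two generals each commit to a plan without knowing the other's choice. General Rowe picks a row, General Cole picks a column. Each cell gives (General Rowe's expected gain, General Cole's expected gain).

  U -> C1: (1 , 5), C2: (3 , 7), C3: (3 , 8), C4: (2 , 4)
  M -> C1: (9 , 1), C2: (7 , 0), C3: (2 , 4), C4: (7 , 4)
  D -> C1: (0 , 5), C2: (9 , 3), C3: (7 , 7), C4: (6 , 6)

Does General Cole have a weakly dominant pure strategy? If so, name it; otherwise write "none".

C3

C3 vs C1: U: 8>5, M: 4>1, D: 7>5.
C3 vs C2: U: 8>7, M: 4>0, D: 7>3.
C3 vs C4: U: 8>4, M: 4=4, D: 7>6.
C3 is at least as good as every other strategy against every opponent action, so it is weakly dominant.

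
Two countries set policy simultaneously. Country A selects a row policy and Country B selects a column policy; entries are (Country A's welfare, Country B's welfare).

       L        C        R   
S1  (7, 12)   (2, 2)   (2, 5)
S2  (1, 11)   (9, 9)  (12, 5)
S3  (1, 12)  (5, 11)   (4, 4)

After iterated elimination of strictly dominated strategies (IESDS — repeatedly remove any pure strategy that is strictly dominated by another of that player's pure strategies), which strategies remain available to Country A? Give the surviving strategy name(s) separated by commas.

For Country B, L strictly dominates C on the remaining rows (S1: 12>2, S2: 11>9, S3: 12>11); eliminate C.
Column R is eliminated: L beats it against every remaining row (S1: 12>5, S2: 11>5, S3: 12>4).
For Country A, S1 strictly dominates S2 on the remaining columns (L: 7>1); eliminate S2.
For Country A, S1 strictly dominates S3 on the remaining columns (L: 7>1); eliminate S3.
Among the remaining strategies, none is strictly dominated by another pure strategy of the same player, so the elimination stops.
Surviving strategies — Country A: {S1}; Country B: {L}.

S1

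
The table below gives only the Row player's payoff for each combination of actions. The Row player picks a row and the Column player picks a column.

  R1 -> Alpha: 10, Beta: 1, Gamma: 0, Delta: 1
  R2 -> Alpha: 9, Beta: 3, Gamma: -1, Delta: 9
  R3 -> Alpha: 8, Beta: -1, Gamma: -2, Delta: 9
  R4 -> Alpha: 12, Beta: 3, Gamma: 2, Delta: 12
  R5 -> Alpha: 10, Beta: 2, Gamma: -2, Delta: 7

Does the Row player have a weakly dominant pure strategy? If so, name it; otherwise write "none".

R4

R4 vs R1: Alpha: 12>10, Beta: 3>1, Gamma: 2>0, Delta: 12>1.
R4 vs R2: Alpha: 12>9, Beta: 3=3, Gamma: 2>-1, Delta: 12>9.
R4 vs R3: Alpha: 12>8, Beta: 3>-1, Gamma: 2>-2, Delta: 12>9.
R4 vs R5: Alpha: 12>10, Beta: 3>2, Gamma: 2>-2, Delta: 12>7.
R4 is at least as good as every other strategy against every opponent action, so it is weakly dominant.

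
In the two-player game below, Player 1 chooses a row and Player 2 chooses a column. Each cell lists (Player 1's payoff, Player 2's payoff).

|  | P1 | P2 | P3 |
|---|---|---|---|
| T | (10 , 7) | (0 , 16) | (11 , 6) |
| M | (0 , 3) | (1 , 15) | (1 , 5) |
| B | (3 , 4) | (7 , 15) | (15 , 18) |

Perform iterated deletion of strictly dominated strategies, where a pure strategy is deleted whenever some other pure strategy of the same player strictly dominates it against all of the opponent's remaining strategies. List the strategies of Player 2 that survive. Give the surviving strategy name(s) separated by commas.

P3

Player 1's strategy M is strictly dominated by B (P1: 3>0, P2: 7>1, P3: 15>1) and is removed.
Column P1 is eliminated: P2 beats it against every remaining row (T: 16>7, B: 15>4).
For Player 1, B strictly dominates T on the remaining columns (P2: 7>0, P3: 15>11); eliminate T.
Player 2's strategy P2 is strictly dominated by P3 (B: 18>15) and is removed.
Among the remaining strategies, none is strictly dominated by another pure strategy of the same player, so the elimination stops.
Surviving strategies — Player 1: {B}; Player 2: {P3}.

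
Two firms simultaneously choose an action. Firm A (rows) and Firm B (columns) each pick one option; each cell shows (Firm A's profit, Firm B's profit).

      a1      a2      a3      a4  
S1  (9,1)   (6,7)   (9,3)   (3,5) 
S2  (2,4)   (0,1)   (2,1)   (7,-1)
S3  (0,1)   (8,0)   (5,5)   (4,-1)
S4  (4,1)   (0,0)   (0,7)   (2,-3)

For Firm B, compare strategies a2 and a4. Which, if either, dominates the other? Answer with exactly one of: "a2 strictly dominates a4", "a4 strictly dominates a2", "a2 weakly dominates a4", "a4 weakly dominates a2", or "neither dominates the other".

a2 strictly dominates a4

Compare a2 to a4 across every action of Firm A: S1: 7>5, S2: 1>-1, S3: 0>-1, S4: 0>-3.
Every comparison favours a2, so a2 strictly dominates a4.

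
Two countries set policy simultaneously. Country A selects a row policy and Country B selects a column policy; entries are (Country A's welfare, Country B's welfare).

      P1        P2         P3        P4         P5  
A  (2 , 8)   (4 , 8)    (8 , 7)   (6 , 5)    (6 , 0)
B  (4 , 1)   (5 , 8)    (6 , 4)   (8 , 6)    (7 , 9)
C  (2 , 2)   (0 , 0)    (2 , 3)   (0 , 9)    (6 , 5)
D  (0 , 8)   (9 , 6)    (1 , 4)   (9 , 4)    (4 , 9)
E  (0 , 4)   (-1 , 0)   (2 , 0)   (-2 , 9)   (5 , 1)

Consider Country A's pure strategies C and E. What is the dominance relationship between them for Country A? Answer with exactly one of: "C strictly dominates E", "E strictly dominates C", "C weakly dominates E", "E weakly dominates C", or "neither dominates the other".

Compare C to E across each choice by Country B: P1: 2>0, P2: 0>-1, P3: 2=2, P4: 0>-2, P5: 6>5.
C is at least as good everywhere and strictly better somewhere (tied only at P3), so C weakly but not strictly dominates E.

C weakly dominates E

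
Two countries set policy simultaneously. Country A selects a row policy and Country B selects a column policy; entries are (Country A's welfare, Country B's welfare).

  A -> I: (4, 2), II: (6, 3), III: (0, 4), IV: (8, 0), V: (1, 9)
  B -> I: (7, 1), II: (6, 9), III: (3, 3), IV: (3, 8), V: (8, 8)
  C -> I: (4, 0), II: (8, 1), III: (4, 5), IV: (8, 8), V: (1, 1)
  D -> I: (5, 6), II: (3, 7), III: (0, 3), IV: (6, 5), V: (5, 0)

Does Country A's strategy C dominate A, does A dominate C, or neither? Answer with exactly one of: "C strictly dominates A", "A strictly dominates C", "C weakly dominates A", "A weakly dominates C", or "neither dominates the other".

Compare C to A across each opponent action: I: 4=4, II: 8>6, III: 4>0, IV: 8=8, V: 1=1.
C is at least as good everywhere and strictly better somewhere (tied only at I, IV, V), so C weakly but not strictly dominates A.

C weakly dominates A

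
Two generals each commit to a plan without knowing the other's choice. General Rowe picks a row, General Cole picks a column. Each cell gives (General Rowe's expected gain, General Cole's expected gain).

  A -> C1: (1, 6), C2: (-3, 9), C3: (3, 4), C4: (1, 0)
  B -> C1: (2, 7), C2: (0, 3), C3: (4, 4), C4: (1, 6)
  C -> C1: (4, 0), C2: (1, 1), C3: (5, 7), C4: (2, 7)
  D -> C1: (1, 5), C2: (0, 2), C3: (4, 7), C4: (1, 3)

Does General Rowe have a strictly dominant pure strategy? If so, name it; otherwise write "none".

C

C vs A: C1: 4>1, C2: 1>-3, C3: 5>3, C4: 2>1.
C vs B: C1: 4>2, C2: 1>0, C3: 5>4, C4: 2>1.
C vs D: C1: 4>1, C2: 1>0, C3: 5>4, C4: 2>1.
C strictly beats every other strategy against every opponent action, so it is strictly dominant.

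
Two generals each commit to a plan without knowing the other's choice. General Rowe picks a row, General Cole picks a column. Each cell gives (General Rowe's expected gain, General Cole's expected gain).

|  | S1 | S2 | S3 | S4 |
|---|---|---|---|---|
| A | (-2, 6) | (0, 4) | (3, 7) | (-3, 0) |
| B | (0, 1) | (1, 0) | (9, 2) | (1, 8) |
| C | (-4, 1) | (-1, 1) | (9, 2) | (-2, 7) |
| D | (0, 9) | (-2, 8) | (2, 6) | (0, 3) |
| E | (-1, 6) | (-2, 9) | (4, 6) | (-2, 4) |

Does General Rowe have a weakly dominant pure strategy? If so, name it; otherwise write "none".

B

B vs A: S1: 0>-2, S2: 1>0, S3: 9>3, S4: 1>-3.
B vs C: S1: 0>-4, S2: 1>-1, S3: 9=9, S4: 1>-2.
B vs D: S1: 0=0, S2: 1>-2, S3: 9>2, S4: 1>0.
B vs E: S1: 0>-1, S2: 1>-2, S3: 9>4, S4: 1>-2.
B is at least as good as every other strategy against every opponent action, so it is weakly dominant.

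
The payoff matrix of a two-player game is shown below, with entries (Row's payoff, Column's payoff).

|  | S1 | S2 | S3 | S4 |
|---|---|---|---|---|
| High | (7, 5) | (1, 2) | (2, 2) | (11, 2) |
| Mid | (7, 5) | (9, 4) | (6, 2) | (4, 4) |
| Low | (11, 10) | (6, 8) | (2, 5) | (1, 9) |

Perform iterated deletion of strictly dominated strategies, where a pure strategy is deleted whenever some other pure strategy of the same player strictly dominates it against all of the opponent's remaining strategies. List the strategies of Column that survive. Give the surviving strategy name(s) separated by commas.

S1

For Column, S1 strictly dominates S2 on the remaining rows (High: 5>2, Mid: 5>4, Low: 10>8); eliminate S2.
Column's strategy S3 is strictly dominated by S1 (High: 5>2, Mid: 5>2, Low: 10>5) and is removed.
Column's strategy S4 is strictly dominated by S1 (High: 5>2, Mid: 5>4, Low: 10>9) and is removed.
For Row, Low strictly dominates High on the remaining columns (S1: 11>7); eliminate High.
Row's strategy Mid is strictly dominated by Low (S1: 11>7) and is removed.
Among the remaining strategies, none is strictly dominated by another pure strategy of the same player, so the elimination stops.
Surviving strategies — Row: {Low}; Column: {S1}.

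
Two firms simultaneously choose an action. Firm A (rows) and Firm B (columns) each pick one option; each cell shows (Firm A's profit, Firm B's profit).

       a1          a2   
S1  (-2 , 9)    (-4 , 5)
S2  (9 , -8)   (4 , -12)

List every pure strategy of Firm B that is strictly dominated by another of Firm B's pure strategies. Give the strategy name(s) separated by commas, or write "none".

a1 is not dominated — it holds its own against a2 at S1 (9>5).
a2 is strictly dominated by a1 (S1: 9>5, S2: -8>-12).

a2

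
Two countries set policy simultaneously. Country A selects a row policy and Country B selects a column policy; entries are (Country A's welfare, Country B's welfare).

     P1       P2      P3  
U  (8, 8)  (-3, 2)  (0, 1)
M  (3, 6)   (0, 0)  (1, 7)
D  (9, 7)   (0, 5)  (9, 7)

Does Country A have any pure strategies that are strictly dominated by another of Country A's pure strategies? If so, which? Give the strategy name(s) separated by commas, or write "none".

U: dominated, since D does at least as well everywhere (P1: 9>8, P2: 0>-3, P3: 9>0).
Nothing dominates M: U at P2 (0>-3); D at P2 (0=0).
D is not dominated — it holds its own against U at P1 (9>8); M at P1 (9>3).

U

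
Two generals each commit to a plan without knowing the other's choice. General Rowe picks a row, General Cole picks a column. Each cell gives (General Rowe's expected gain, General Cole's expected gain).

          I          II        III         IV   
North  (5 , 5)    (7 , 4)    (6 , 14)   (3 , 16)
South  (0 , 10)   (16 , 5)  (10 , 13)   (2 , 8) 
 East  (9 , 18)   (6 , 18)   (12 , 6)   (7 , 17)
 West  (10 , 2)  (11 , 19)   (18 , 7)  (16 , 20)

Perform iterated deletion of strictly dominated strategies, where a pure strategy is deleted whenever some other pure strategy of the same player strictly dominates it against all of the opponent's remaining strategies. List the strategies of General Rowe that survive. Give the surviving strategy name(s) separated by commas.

General Rowe's strategy North is strictly dominated by West (I: 10>5, II: 11>7, III: 18>6, IV: 16>3) and is removed.
General Rowe's strategy East is strictly dominated by West (I: 10>9, II: 11>6, III: 18>12, IV: 16>7) and is removed.
General Cole's strategy I is strictly dominated by III (South: 13>10, West: 7>2) and is removed.
Column II is eliminated: IV beats it against every remaining row (South: 8>5, West: 20>19).
Row South is eliminated: West beats it against every remaining column (III: 18>10, IV: 16>2).
For General Cole, IV strictly dominates III on the remaining rows (West: 20>7); eliminate III.
Among the remaining strategies, none is strictly dominated by another pure strategy of the same player, so the elimination stops.
Surviving strategies — General Rowe: {West}; General Cole: {IV}.

West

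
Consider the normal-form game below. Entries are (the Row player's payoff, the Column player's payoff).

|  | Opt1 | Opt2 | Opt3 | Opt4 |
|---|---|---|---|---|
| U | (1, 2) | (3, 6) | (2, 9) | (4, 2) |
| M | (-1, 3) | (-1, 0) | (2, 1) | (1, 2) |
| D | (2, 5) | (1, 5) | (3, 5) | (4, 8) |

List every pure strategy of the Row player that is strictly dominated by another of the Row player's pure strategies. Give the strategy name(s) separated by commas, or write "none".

U is not dominated — it holds its own against M at Opt1 (1>-1); D at Opt2 (3>1).
M is strictly dominated by D (Opt1: 2>-1, Opt2: 1>-1, Opt3: 3>2, Opt4: 4>1).
D is not dominated — it holds its own against U at Opt1 (2>1); M at Opt1 (2>-1).

M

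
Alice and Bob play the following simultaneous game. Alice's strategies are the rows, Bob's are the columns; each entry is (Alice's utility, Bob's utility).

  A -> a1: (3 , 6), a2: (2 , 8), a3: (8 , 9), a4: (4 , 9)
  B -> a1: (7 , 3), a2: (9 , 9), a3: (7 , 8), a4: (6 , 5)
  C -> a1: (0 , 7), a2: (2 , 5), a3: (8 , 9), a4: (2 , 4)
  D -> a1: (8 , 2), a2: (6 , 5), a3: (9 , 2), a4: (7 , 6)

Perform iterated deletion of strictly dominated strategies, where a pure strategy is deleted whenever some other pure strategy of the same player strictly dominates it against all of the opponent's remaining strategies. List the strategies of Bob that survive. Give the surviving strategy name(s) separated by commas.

a2, a4

Row A is eliminated: D beats it against every remaining column (a1: 8>3, a2: 6>2, a3: 9>8, a4: 7>4).
Row C is eliminated: D beats it against every remaining column (a1: 8>0, a2: 6>2, a3: 9>8, a4: 7>2).
Column a1 is eliminated: a2 beats it against every remaining row (B: 9>3, D: 5>2).
Column a3 is eliminated: a2 beats it against every remaining row (B: 9>8, D: 5>2).
Among the remaining strategies, none is strictly dominated by another pure strategy of the same player, so the elimination stops.
Surviving strategies — Alice: {B, D}; Bob: {a2, a4}.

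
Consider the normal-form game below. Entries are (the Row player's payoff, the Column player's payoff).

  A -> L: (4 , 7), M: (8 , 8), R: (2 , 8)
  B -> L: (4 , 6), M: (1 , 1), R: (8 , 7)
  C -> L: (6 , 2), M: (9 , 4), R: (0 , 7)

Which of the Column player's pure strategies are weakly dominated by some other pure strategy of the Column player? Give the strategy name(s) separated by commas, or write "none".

L: dominated, since R does at least as well everywhere (A: 8>7, B: 7>6, C: 7>2).
M is weakly dominated by R (A: 8=8, B: 7>1, C: 7>4).
R is not dominated — it holds its own against L at A (8>7); M at B (7>1).

L, M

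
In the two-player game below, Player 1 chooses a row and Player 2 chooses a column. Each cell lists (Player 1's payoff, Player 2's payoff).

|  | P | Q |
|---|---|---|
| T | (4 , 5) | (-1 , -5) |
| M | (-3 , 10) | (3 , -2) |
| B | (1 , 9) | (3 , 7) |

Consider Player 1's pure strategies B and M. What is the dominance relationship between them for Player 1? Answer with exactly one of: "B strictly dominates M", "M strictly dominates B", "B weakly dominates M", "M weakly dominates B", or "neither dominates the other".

B weakly dominates M

B's payoffs vs M's, by Player 2's action — P: 1>-3, Q: 3=3.
B is at least as good everywhere and strictly better somewhere (tied only at Q), so B weakly but not strictly dominates M.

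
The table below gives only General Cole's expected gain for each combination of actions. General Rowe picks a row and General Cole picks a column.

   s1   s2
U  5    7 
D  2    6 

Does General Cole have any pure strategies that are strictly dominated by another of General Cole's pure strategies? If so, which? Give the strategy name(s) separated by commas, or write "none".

s1 is strictly dominated by s2 (U: 7>5, D: 6>2).
Nothing dominates s2: s1 at U (7>5).

s1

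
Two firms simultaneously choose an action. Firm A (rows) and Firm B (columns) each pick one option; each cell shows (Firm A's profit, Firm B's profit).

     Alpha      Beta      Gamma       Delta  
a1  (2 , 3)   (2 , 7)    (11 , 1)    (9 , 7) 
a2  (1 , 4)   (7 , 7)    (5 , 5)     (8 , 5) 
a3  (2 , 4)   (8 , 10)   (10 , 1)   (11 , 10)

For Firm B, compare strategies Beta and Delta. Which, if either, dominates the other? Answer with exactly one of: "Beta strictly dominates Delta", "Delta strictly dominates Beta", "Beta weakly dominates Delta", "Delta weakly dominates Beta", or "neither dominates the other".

Compare Beta to Delta across every action of Firm A: a1: 7=7, a2: 7>5, a3: 10=10.
Beta is at least as good everywhere and strictly better somewhere (tied only at a1, a3), so Beta weakly but not strictly dominates Delta.

Beta weakly dominates Delta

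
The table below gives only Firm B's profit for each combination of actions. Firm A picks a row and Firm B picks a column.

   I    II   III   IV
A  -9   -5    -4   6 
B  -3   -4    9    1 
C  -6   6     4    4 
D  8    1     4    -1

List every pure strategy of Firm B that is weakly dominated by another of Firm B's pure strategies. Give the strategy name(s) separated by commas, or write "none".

none

Nothing dominates I: II at B (-3>-4); III at D (8>4); IV at D (8>-1).
Nothing dominates II: I at A (-5>-9); III at C (6>4); IV at C (6>4).
Nothing dominates III: I at A (-4>-9); II at A (-4>-5); IV at B (9>1).
IV is not dominated — it holds its own against I at A (6>-9); II at A (6>-5); III at A (6>-4).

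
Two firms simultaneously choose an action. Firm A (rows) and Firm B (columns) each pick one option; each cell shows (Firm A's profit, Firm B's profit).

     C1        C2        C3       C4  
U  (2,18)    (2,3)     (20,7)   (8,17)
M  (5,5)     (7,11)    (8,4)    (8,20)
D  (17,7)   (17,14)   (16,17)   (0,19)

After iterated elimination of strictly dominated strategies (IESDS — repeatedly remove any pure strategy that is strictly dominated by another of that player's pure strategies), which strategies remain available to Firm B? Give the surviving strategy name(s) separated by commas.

Column C2 is eliminated: C4 beats it against every remaining row (U: 17>3, M: 20>11, D: 19>14).
Column C3 is eliminated: C4 beats it against every remaining row (U: 17>7, M: 20>4, D: 19>17).
Among the remaining strategies, none is strictly dominated by another pure strategy of the same player, so the elimination stops.
Surviving strategies — Firm A: {U, M, D}; Firm B: {C1, C4}.

C1, C4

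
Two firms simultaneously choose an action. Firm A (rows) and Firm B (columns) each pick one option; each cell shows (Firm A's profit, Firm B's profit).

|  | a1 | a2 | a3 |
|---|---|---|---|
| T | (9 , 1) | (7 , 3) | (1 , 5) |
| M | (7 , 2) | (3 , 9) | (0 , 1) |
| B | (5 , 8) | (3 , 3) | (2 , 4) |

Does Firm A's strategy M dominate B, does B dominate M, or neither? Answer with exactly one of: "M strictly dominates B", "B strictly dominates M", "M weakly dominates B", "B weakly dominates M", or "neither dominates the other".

M's payoffs vs B's, by Firm B's action — a1: 7>5, a2: 3=3, a3: 0<2.
M does better at a1 but worse at a3; neither strategy dominates the other.

neither dominates the other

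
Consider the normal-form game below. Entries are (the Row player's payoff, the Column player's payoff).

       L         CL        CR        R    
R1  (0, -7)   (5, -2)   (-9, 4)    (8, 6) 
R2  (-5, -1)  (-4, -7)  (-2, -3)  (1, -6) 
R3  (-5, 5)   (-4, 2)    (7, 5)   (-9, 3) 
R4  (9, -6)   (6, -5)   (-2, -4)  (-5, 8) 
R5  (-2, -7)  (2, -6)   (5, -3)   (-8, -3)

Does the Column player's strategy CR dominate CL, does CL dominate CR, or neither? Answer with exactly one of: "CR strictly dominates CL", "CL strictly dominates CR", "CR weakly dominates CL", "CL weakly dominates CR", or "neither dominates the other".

Compare CR to CL across each opponent action: R1: 4>-2, R2: -3>-7, R3: 5>2, R4: -4>-5, R5: -3>-6.
CR gives a strictly higher payoff against each opponent action, so CR strictly dominates CL.

CR strictly dominates CL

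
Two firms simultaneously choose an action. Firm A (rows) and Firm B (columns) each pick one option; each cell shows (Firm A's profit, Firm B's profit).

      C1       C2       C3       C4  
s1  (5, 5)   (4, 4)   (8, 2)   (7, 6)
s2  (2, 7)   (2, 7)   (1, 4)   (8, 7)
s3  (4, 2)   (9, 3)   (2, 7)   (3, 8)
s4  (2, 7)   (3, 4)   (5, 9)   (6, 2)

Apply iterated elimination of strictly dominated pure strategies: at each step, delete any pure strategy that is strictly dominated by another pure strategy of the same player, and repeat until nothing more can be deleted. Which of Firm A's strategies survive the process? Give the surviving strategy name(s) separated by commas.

Firm A's strategy s4 is strictly dominated by s1 (C1: 5>2, C2: 4>3, C3: 8>5, C4: 7>6) and is removed.
Column C3 is eliminated: C4 beats it against every remaining row (s1: 6>2, s2: 7>4, s3: 8>7).
Among the remaining strategies, none is strictly dominated by another pure strategy of the same player, so the elimination stops.
Surviving strategies — Firm A: {s1, s2, s3}; Firm B: {C1, C2, C4}.

s1, s2, s3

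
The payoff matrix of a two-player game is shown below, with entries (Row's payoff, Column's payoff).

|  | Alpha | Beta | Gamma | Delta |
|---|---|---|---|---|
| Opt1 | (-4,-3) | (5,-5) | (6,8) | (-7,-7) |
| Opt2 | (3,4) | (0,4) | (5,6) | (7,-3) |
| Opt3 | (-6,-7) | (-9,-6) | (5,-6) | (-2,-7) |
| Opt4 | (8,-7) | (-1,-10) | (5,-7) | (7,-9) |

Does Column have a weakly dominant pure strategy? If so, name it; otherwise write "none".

Gamma vs Alpha: Opt1: 8>-3, Opt2: 6>4, Opt3: -6>-7, Opt4: -7=-7.
Gamma vs Beta: Opt1: 8>-5, Opt2: 6>4, Opt3: -6=-6, Opt4: -7>-10.
Gamma vs Delta: Opt1: 8>-7, Opt2: 6>-3, Opt3: -6>-7, Opt4: -7>-9.
Gamma is at least as good as every other strategy against every opponent action, so it is weakly dominant.

Gamma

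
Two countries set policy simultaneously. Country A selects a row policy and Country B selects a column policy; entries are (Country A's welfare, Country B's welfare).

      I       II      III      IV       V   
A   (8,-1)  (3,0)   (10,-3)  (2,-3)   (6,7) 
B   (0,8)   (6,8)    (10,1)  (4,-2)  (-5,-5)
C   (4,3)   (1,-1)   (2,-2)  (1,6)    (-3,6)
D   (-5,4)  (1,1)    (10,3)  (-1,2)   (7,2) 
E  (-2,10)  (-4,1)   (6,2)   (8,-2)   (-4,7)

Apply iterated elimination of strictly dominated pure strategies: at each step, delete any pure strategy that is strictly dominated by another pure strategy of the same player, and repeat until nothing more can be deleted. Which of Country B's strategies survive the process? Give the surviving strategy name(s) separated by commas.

For Country A, A strictly dominates C on the remaining columns (I: 8>4, II: 3>1, III: 10>2, IV: 2>1, V: 6>-3); eliminate C.
Column III is eliminated: I beats it against every remaining row (A: -1>-3, B: 8>1, D: 4>3, E: 10>2).
For Country B, I strictly dominates IV on the remaining rows (A: -1>-3, B: 8>-2, D: 4>2, E: 10>-2); eliminate IV.
For Country A, A strictly dominates E on the remaining columns (I: 8>-2, II: 3>-4, V: 6>-4); eliminate E.
Among the remaining strategies, none is strictly dominated by another pure strategy of the same player, so the elimination stops.
Surviving strategies — Country A: {A, B, D}; Country B: {I, II, V}.

I, II, V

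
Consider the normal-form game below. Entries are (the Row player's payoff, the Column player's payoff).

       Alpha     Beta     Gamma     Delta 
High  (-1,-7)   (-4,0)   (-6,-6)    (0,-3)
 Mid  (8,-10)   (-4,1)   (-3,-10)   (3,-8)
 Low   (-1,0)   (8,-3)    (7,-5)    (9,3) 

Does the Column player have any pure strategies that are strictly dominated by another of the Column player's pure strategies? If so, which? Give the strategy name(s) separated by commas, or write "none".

Alpha, Gamma

Alpha: dominated, since Delta does at least as well everywhere (High: -3>-7, Mid: -8>-10, Low: 3>0).
Nothing dominates Beta: Alpha at High (0>-7); Gamma at High (0>-6); Delta at High (0>-3).
Beta strictly dominates Gamma — High: 0>-6, Mid: 1>-10, Low: -3>-5.
Delta is not dominated — it holds its own against Alpha at High (-3>-7); Beta at Low (3>-3); Gamma at High (-3>-6).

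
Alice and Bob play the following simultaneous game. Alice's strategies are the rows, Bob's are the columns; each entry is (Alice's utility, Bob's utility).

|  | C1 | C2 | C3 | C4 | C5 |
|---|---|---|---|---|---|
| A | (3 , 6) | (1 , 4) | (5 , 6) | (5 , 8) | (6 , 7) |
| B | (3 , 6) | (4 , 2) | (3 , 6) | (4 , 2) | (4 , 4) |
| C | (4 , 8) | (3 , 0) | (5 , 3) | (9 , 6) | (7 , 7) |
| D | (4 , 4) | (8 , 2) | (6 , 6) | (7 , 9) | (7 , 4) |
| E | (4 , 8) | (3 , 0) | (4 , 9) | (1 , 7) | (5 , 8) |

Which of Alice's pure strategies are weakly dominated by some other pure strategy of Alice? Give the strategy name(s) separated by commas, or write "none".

A, B, E

A: dominated, since C does at least as well everywhere (C1: 4>3, C2: 3>1, C3: 5=5, C4: 9>5, C5: 7>6).
B is weakly dominated by D (C1: 4>3, C2: 8>4, C3: 6>3, C4: 7>4, C5: 7>4).
C is not dominated — it holds its own against A at C1 (4>3); B at C1 (4>3); D at C4 (9>7); E at C3 (5>4).
D is not dominated — it holds its own against A at C1 (4>3); B at C1 (4>3); C at C2 (8>3); E at C2 (8>3).
E is weakly dominated by C (C1: 4=4, C2: 3=3, C3: 5>4, C4: 9>1, C5: 7>5).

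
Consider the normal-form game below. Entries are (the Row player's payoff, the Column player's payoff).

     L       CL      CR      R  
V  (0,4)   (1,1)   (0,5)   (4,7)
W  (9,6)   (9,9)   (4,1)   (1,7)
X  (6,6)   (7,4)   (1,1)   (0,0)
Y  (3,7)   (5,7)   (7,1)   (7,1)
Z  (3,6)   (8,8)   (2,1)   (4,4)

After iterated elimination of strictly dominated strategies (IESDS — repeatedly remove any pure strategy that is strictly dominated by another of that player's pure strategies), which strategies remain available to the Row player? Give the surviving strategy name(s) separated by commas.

For the Row player, Y strictly dominates V on the remaining columns (L: 3>0, CL: 5>1, CR: 7>0, R: 7>4); eliminate V.
The Row player's strategy X is strictly dominated by W (L: 9>6, CL: 9>7, CR: 4>1, R: 1>0) and is removed.
Column CR is eliminated: L beats it against every remaining row (W: 6>1, Y: 7>1, Z: 6>1).
Column R is eliminated: CL beats it against every remaining row (W: 9>7, Y: 7>1, Z: 8>4).
The Row player's strategy Y is strictly dominated by W (L: 9>3, CL: 9>5) and is removed.
For the Row player, W strictly dominates Z on the remaining columns (L: 9>3, CL: 9>8); eliminate Z.
For the Column player, CL strictly dominates L on the remaining rows (W: 9>6); eliminate L.
Among the remaining strategies, none is strictly dominated by another pure strategy of the same player, so the elimination stops.
Surviving strategies — the Row player: {W}; the Column player: {CL}.

W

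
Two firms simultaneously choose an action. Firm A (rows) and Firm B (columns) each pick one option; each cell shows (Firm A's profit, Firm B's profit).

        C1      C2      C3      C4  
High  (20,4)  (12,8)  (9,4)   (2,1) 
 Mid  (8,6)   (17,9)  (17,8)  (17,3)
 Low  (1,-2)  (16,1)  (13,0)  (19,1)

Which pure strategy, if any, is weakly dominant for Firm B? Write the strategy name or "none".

C2 vs C1: High: 8>4, Mid: 9>6, Low: 1>-2.
C2 vs C3: High: 8>4, Mid: 9>8, Low: 1>0.
C2 vs C4: High: 8>1, Mid: 9>3, Low: 1=1.
C2 is at least as good as every other strategy against every opponent action, so it is weakly dominant.

C2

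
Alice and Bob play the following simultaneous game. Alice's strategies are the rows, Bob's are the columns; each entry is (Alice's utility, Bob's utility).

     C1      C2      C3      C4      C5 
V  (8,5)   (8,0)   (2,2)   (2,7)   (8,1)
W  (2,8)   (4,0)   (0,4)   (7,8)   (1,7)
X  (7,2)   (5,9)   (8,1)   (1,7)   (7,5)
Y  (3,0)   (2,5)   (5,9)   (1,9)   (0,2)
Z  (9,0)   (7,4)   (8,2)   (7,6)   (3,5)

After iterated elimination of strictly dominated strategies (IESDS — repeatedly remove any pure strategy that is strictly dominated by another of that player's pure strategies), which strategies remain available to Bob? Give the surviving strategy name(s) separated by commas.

C1, C4

For Alice, Z strictly dominates Y on the remaining columns (C1: 9>3, C2: 7>2, C3: 8>5, C4: 7>1, C5: 3>0); eliminate Y.
Bob's strategy C3 is strictly dominated by C4 (V: 7>2, W: 8>4, X: 7>1, Z: 6>2) and is removed.
Row X is eliminated: V beats it against every remaining column (C1: 8>7, C2: 8>5, C4: 2>1, C5: 8>7).
For Bob, C4 strictly dominates C2 on the remaining rows (V: 7>0, W: 8>0, Z: 6>4); eliminate C2.
For Bob, C4 strictly dominates C5 on the remaining rows (V: 7>1, W: 8>7, Z: 6>5); eliminate C5.
Alice's strategy V is strictly dominated by Z (C1: 9>8, C4: 7>2) and is removed.
Among the remaining strategies, none is strictly dominated by another pure strategy of the same player, so the elimination stops.
Surviving strategies — Alice: {W, Z}; Bob: {C1, C4}.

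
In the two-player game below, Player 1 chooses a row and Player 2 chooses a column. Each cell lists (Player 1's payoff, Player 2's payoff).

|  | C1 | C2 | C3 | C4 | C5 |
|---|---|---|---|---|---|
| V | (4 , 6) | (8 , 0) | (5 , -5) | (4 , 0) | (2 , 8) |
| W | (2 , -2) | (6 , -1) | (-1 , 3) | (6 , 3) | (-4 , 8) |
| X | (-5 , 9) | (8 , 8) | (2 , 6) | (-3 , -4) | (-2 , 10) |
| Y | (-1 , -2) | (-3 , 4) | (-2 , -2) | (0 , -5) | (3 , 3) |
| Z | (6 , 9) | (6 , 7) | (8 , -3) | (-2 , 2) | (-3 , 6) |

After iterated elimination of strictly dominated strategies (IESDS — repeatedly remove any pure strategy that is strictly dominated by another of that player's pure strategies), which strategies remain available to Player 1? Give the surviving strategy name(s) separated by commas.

Player 2's strategy C3 is strictly dominated by C5 (V: 8>-5, W: 8>3, X: 10>6, Y: 3>-2, Z: 6>-3) and is removed.
For Player 2, C5 strictly dominates C4 on the remaining rows (V: 8>0, W: 8>3, X: 10>-4, Y: 3>-5, Z: 6>2); eliminate C4.
Player 1's strategy W is strictly dominated by V (C1: 4>2, C2: 8>6, C5: 2>-4) and is removed.
Among the remaining strategies, none is strictly dominated by another pure strategy of the same player, so the elimination stops.
Surviving strategies — Player 1: {V, X, Y, Z}; Player 2: {C1, C2, C5}.

V, X, Y, Z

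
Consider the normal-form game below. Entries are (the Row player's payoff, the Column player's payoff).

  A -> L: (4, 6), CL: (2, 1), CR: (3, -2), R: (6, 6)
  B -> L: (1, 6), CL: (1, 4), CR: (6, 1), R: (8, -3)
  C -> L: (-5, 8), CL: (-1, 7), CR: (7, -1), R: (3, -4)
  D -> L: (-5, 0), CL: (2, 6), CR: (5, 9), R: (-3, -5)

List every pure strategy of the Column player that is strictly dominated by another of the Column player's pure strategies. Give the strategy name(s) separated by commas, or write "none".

none

L is not dominated — it holds its own against CL at A (6>1); CR at A (6>-2); R at A (6=6).
Nothing dominates CL: L at D (6>0); CR at A (1>-2); R at B (4>-3).
Nothing dominates CR: L at D (9>0); CL at D (9>6); R at B (1>-3).
R is not dominated — it holds its own against L at A (6=6); CL at A (6>1); CR at A (6>-2).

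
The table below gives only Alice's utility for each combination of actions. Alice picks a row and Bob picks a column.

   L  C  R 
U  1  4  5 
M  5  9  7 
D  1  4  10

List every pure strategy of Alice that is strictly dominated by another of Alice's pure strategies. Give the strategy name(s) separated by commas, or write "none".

U

U: dominated, since M does at least as well everywhere (L: 5>1, C: 9>4, R: 7>5).
M: no other strategy beats it everywhere (U at L (5>1); D at L (5>1)).
Nothing dominates D: U at L (1=1); M at R (10>7).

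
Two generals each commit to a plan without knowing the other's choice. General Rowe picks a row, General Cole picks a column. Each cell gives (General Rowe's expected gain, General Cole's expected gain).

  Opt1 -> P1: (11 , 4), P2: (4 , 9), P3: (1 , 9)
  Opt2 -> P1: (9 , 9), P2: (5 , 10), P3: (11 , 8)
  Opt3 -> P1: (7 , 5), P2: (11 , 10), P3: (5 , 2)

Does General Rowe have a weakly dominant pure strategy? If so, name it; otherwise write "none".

Opt1 fails to dominate Opt2 at P2 (4<5).
Opt2 fails to dominate Opt1 at P1 (9<11).
Opt3 fails to dominate Opt1 at P1 (7<11).
No single strategy dominates all the others.

none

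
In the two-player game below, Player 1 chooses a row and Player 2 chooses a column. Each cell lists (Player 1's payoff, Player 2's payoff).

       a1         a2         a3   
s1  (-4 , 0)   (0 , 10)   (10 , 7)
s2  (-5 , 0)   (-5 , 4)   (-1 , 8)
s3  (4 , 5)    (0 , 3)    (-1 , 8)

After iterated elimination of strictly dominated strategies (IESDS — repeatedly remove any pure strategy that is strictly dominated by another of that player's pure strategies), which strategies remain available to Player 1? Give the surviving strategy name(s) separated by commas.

Row s2 is eliminated: s1 beats it against every remaining column (a1: -4>-5, a2: 0>-5, a3: 10>-1).
Player 2's strategy a1 is strictly dominated by a3 (s1: 7>0, s3: 8>5) and is removed.
Among the remaining strategies, none is strictly dominated by another pure strategy of the same player, so the elimination stops.
Surviving strategies — Player 1: {s1, s3}; Player 2: {a2, a3}.

s1, s3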